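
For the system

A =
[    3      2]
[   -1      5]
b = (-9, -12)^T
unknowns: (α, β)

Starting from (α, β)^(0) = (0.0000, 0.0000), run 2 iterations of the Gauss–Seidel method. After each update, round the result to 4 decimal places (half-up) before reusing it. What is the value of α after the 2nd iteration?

Iteration 1:
  α = (-9 - (2)·0.0000) / (3) = -3.0000
  β = (-12 - (-1)·-3.0000) / (5) = -3.0000
Iteration 2:
  α = (-9 - (2)·-3.0000) / (3) = -1.0000
  β = (-12 - (-1)·-1.0000) / (5) = -2.6000

-1.0000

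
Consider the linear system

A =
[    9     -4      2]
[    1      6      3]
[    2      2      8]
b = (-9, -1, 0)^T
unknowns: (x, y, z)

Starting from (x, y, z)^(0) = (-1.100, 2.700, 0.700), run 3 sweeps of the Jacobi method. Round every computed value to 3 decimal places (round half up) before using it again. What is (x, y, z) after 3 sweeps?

(-1.004, -0.026, 0.258)

Iteration 1:
  x = (-9 - (-4)·2.700 - (2)·0.700) / (9) = 0.044
  y = (-1 - (1)·-1.100 - (3)·0.700) / (6) = -0.333
  z = (0 - (2)·-1.100 - (2)·2.700) / (8) = -0.400
Iteration 2:
  x = (-9 - (-4)·-0.333 - (2)·-0.400) / (9) = -1.059
  y = (-1 - (1)·0.044 - (3)·-0.400) / (6) = 0.026
  z = (0 - (2)·0.044 - (2)·-0.333) / (8) = 0.072
Iteration 3:
  x = (-9 - (-4)·0.026 - (2)·0.072) / (9) = -1.004
  y = (-1 - (1)·-1.059 - (3)·0.072) / (6) = -0.026
  z = (0 - (2)·-1.059 - (2)·0.026) / (8) = 0.258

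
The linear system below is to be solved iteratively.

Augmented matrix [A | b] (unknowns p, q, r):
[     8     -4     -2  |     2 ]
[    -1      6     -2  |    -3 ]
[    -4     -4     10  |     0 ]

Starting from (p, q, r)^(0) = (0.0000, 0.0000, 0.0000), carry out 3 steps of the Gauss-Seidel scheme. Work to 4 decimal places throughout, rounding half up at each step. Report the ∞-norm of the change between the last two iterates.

0.0667

Iteration 1:
  p = (2 - (-4)·0.0000 - (-2)·0.0000) / (8) = 0.2500
  q = (-3 - (-1)·0.2500 - (-2)·0.0000) / (6) = -0.4583
  r = (0 - (-4)·0.2500 - (-4)·-0.4583) / (10) = -0.0833
Iteration 2:
  p = (2 - (-4)·-0.4583 - (-2)·-0.0833) / (8) = 0.0000
  q = (-3 - (-1)·0.0000 - (-2)·-0.0833) / (6) = -0.5278
  r = (0 - (-4)·0.0000 - (-4)·-0.5278) / (10) = -0.2111
Iteration 3:
  p = (2 - (-4)·-0.5278 - (-2)·-0.2111) / (8) = -0.0667
  q = (-3 - (-1)·-0.0667 - (-2)·-0.2111) / (6) = -0.5815
  r = (0 - (-4)·-0.0667 - (-4)·-0.5815) / (10) = -0.2593
Change: (-0.0667, -0.0537, -0.0482) → max |·| = 0.0667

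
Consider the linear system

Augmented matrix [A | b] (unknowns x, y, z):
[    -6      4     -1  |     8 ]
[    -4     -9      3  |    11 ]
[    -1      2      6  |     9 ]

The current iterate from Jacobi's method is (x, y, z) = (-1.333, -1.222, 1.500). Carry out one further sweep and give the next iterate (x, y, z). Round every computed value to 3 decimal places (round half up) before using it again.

(-2.398, -0.130, 1.685)

One sweep:
  x = (8 - (4)·-1.222 - (-1)·1.500) / (-6) = -2.398
  y = (11 - (-4)·-1.333 - (3)·1.500) / (-9) = -0.130
  z = (9 - (-1)·-1.333 - (2)·-1.222) / (6) = 1.685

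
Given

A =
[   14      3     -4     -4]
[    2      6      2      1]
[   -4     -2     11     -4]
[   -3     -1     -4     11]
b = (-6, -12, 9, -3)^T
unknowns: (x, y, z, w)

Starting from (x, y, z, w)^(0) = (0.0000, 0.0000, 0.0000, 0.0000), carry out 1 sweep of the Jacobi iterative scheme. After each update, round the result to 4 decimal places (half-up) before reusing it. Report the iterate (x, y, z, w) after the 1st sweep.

(-0.4286, -2.0000, 0.8182, -0.2727)

Iteration 1:
  x = (-6 - (3)·0.0000 - (-4)·0.0000 - (-4)·0.0000) / (14) = -0.4286
  y = (-12 - (2)·0.0000 - (2)·0.0000 - (1)·0.0000) / (6) = -2.0000
  z = (9 - (-4)·0.0000 - (-2)·0.0000 - (-4)·0.0000) / (11) = 0.8182
  w = (-3 - (-3)·0.0000 - (-1)·0.0000 - (-4)·0.0000) / (11) = -0.2727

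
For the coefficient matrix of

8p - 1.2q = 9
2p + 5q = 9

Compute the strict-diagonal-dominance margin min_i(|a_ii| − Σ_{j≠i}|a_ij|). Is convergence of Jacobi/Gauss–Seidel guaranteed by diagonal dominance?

3

row 1: |8| − (1.2) = 6.8
row 2: |5| − (2) = 3
minimum over rows = 3 → strictly diagonally dominant (convergence guaranteed)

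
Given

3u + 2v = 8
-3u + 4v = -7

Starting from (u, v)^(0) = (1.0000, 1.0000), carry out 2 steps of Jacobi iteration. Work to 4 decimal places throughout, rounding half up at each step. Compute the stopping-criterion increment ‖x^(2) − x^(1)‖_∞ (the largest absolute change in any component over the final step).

Iteration 1:
  u = (8 - (2)·1.0000) / (3) = 2.0000
  v = (-7 - (-3)·1.0000) / (4) = -1.0000
Iteration 2:
  u = (8 - (2)·-1.0000) / (3) = 3.3333
  v = (-7 - (-3)·2.0000) / (4) = -0.2500
Change: (1.3333, 0.7500) → max |·| = 1.3333

1.3333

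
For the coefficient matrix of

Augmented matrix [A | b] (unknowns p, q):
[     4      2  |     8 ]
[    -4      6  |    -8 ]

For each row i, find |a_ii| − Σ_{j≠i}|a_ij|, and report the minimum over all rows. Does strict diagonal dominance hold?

2

row 1: |4| − (2) = 2
row 2: |6| − (4) = 2
minimum over rows = 2 → strictly diagonally dominant (convergence guaranteed)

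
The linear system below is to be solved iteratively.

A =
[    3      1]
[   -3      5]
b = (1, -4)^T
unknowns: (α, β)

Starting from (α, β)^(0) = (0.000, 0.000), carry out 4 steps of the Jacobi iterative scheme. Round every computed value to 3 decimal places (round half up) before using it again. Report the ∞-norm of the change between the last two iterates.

0.053

Iteration 1:
  α = (1 - (1)·0.000) / (3) = 0.333
  β = (-4 - (-3)·0.000) / (5) = -0.800
Iteration 2:
  α = (1 - (1)·-0.800) / (3) = 0.600
  β = (-4 - (-3)·0.333) / (5) = -0.600
Iteration 3:
  α = (1 - (1)·-0.600) / (3) = 0.533
  β = (-4 - (-3)·0.600) / (5) = -0.440
Iteration 4:
  α = (1 - (1)·-0.440) / (3) = 0.480
  β = (-4 - (-3)·0.533) / (5) = -0.480
Change: (-0.053, -0.040) → max |·| = 0.053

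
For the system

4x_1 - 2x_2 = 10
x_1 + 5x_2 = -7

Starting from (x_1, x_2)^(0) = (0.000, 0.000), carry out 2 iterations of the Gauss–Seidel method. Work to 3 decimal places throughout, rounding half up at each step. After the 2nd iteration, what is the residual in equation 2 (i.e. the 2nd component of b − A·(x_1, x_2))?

0.000

Iteration 1:
  x_1 = (10 - (-2)·0.000) / (4) = 2.500
  x_2 = (-7 - (1)·2.500) / (5) = -1.900
Iteration 2:
  x_1 = (10 - (-2)·-1.900) / (4) = 1.550
  x_2 = (-7 - (1)·1.550) / (5) = -1.710
Residual b − A·x = (0.380, 0.000)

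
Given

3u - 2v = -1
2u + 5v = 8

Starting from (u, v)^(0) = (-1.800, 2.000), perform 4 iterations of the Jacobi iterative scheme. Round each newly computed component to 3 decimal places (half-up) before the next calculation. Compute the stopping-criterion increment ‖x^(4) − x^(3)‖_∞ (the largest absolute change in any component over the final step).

Iteration 1:
  u = (-1 - (-2)·2.000) / (3) = 1.000
  v = (8 - (2)·-1.800) / (5) = 2.320
Iteration 2:
  u = (-1 - (-2)·2.320) / (3) = 1.213
  v = (8 - (2)·1.000) / (5) = 1.200
Iteration 3:
  u = (-1 - (-2)·1.200) / (3) = 0.467
  v = (8 - (2)·1.213) / (5) = 1.115
Iteration 4:
  u = (-1 - (-2)·1.115) / (3) = 0.410
  v = (8 - (2)·0.467) / (5) = 1.413
Change: (-0.057, 0.298) → max |·| = 0.298

0.298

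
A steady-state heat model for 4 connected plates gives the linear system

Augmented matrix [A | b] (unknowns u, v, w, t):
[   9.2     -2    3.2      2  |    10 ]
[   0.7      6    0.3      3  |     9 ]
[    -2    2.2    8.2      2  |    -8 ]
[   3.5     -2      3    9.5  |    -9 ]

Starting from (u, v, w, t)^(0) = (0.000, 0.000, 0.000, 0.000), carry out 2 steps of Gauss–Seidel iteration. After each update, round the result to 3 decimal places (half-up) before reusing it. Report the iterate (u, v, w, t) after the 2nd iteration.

(1.917, 1.689, -0.786, -1.050)

Iteration 1:
  u = (10 - (-2)·0.000 - (3.2)·0.000 - (2)·0.000) / (9.2) = 1.087
  v = (9 - (0.7)·1.087 - (0.3)·0.000 - (3)·0.000) / (6) = 1.373
  w = (-8 - (-2)·1.087 - (2.2)·1.373 - (2)·0.000) / (8.2) = -1.079
  t = (-9 - (3.5)·1.087 - (-2)·1.373 - (3)·-1.079) / (9.5) = -0.718
Iteration 2:
  u = (10 - (-2)·1.373 - (3.2)·-1.079 - (2)·-0.718) / (9.2) = 1.917
  v = (9 - (0.7)·1.917 - (0.3)·-1.079 - (3)·-0.718) / (6) = 1.689
  w = (-8 - (-2)·1.917 - (2.2)·1.689 - (2)·-0.718) / (8.2) = -0.786
  t = (-9 - (3.5)·1.917 - (-2)·1.689 - (3)·-0.786) / (9.5) = -1.050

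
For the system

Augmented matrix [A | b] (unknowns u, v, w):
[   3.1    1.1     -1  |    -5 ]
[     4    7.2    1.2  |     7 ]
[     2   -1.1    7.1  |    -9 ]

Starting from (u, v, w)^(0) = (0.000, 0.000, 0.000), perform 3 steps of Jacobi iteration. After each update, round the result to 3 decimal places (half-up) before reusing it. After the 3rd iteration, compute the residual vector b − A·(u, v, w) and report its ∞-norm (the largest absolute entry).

0.749

Iteration 1:
  u = (-5 - (1.1)·0.000 - (-1)·0.000) / (3.1) = -1.613
  v = (7 - (4)·0.000 - (1.2)·0.000) / (7.2) = 0.972
  w = (-9 - (2)·0.000 - (-1.1)·0.000) / (7.1) = -1.268
Iteration 2:
  u = (-5 - (1.1)·0.972 - (-1)·-1.268) / (3.1) = -2.367
  v = (7 - (4)·-1.613 - (1.2)·-1.268) / (7.2) = 2.080
  w = (-9 - (2)·-1.613 - (-1.1)·0.972) / (7.1) = -0.663
Iteration 3:
  u = (-5 - (1.1)·2.080 - (-1)·-0.663) / (3.1) = -2.565
  v = (7 - (4)·-2.367 - (1.2)·-0.663) / (7.2) = 2.398
  w = (-9 - (2)·-2.367 - (-1.1)·2.080) / (7.1) = -0.279
Residual b − A·x = (0.035, 0.329, 0.749); ∞-norm = 0.749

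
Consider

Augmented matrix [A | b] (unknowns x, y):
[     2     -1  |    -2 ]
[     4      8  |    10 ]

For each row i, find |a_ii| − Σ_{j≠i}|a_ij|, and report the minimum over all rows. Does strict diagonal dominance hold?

row 1: |2| − (1) = 1
row 2: |8| − (4) = 4
minimum over rows = 1 → strictly diagonally dominant (convergence guaranteed)

1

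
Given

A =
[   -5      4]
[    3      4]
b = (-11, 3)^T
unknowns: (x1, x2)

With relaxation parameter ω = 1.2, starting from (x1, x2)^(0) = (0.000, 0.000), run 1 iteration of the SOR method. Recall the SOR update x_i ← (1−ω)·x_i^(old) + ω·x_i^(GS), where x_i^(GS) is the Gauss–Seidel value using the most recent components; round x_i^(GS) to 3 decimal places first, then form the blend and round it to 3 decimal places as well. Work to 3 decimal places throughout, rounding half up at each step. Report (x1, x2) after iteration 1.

(2.640, -1.476)

Iteration 1:
  x1: GS value = (-11 - (4)·0.000) / (-5) = 2.200;  x1 ← (1−ω)·0.000 + ω·2.200 = 2.640
  x2: GS value = (3 - (3)·2.640) / (4) = -1.230;  x2 ← (1−ω)·0.000 + ω·-1.230 = -1.476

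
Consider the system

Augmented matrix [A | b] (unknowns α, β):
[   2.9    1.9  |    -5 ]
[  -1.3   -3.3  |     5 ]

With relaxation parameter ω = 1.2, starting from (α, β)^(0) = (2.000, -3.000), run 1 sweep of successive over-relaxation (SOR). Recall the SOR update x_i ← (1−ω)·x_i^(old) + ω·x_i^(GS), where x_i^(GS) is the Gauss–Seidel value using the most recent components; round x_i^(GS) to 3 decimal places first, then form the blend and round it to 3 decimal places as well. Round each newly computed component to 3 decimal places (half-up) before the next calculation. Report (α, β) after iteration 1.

(-0.111, -1.165)

Iteration 1:
  α: GS value = (-5 - (1.9)·-3.000) / (2.9) = 0.241;  α ← (1−ω)·2.000 + ω·0.241 = -0.111
  β: GS value = (5 - (-1.3)·-0.111) / (-3.3) = -1.471;  β ← (1−ω)·-3.000 + ω·-1.471 = -1.165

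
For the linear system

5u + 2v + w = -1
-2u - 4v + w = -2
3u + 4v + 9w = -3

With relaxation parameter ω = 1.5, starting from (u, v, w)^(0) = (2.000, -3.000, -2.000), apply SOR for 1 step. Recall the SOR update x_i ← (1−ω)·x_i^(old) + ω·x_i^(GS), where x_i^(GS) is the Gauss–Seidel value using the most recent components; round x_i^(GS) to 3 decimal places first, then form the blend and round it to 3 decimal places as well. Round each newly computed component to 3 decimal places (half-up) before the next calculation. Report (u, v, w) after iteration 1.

(1.100, 0.675, -0.500)

Iteration 1:
  u: GS value = (-1 - (2)·-3.000 - (1)·-2.000) / (5) = 1.400;  u ← (1−ω)·2.000 + ω·1.400 = 1.100
  v: GS value = (-2 - (-2)·1.100 - (1)·-2.000) / (-4) = -0.550;  v ← (1−ω)·-3.000 + ω·-0.550 = 0.675
  w: GS value = (-3 - (3)·1.100 - (4)·0.675) / (9) = -1.000;  w ← (1−ω)·-2.000 + ω·-1.000 = -0.500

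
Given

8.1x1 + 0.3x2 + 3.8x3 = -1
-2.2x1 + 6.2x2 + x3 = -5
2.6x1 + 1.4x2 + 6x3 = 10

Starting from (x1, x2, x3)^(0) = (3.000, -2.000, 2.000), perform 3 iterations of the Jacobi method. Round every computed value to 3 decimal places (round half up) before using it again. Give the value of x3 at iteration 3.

Iteration 1:
  x1 = (-1 - (0.3)·-2.000 - (3.8)·2.000) / (8.1) = -0.988
  x2 = (-5 - (-2.2)·3.000 - (1)·2.000) / (6.2) = -0.065
  x3 = (10 - (2.6)·3.000 - (1.4)·-2.000) / (6) = 0.833
Iteration 2:
  x1 = (-1 - (0.3)·-0.065 - (3.8)·0.833) / (8.1) = -0.512
  x2 = (-5 - (-2.2)·-0.988 - (1)·0.833) / (6.2) = -1.291
  x3 = (10 - (2.6)·-0.988 - (1.4)·-0.065) / (6) = 2.110
Iteration 3:
  x1 = (-1 - (0.3)·-1.291 - (3.8)·2.110) / (8.1) = -1.066
  x2 = (-5 - (-2.2)·-0.512 - (1)·2.110) / (6.2) = -1.328
  x3 = (10 - (2.6)·-0.512 - (1.4)·-1.291) / (6) = 2.190

2.190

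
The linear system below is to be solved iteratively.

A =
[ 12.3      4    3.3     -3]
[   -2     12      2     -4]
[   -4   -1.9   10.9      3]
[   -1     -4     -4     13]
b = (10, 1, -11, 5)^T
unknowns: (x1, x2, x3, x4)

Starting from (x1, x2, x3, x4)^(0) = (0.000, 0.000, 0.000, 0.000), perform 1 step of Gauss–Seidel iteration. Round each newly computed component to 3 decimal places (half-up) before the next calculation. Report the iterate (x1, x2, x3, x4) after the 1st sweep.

Iteration 1:
  x1 = (10 - (4)·0.000 - (3.3)·0.000 - (-3)·0.000) / (12.3) = 0.813
  x2 = (1 - (-2)·0.813 - (2)·0.000 - (-4)·0.000) / (12) = 0.219
  x3 = (-11 - (-4)·0.813 - (-1.9)·0.219 - (3)·0.000) / (10.9) = -0.673
  x4 = (5 - (-1)·0.813 - (-4)·0.219 - (-4)·-0.673) / (13) = 0.307

(0.813, 0.219, -0.673, 0.307)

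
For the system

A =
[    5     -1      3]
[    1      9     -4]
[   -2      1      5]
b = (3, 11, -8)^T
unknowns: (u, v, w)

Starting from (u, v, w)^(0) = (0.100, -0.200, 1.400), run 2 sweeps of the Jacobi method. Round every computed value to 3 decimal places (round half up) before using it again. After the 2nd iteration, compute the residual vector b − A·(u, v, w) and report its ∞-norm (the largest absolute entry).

5.575

Iteration 1:
  u = (3 - (-1)·-0.200 - (3)·1.400) / (5) = -0.280
  v = (11 - (1)·0.100 - (-4)·1.400) / (9) = 1.833
  w = (-8 - (-2)·0.100 - (1)·-0.200) / (5) = -1.520
Iteration 2:
  u = (3 - (-1)·1.833 - (3)·-1.520) / (5) = 1.879
  v = (11 - (1)·-0.280 - (-4)·-1.520) / (9) = 0.578
  w = (-8 - (-2)·-0.280 - (1)·1.833) / (5) = -2.079
Residual b − A·x = (0.420, -4.397, 5.575); ∞-norm = 5.575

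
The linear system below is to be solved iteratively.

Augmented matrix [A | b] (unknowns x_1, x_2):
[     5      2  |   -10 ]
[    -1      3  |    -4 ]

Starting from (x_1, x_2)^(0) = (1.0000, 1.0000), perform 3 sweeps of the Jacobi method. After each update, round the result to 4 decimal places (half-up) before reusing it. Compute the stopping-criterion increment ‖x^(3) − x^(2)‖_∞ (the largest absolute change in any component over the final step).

0.4533

Iteration 1:
  x_1 = (-10 - (2)·1.0000) / (5) = -2.4000
  x_2 = (-4 - (-1)·1.0000) / (3) = -1.0000
Iteration 2:
  x_1 = (-10 - (2)·-1.0000) / (5) = -1.6000
  x_2 = (-4 - (-1)·-2.4000) / (3) = -2.1333
Iteration 3:
  x_1 = (-10 - (2)·-2.1333) / (5) = -1.1467
  x_2 = (-4 - (-1)·-1.6000) / (3) = -1.8667
Change: (0.4533, 0.2666) → max |·| = 0.4533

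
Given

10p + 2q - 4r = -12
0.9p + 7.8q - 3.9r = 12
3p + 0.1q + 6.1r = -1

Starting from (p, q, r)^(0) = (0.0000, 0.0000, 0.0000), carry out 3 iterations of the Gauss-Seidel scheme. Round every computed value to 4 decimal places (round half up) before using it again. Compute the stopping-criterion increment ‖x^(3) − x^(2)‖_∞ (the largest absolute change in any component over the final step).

Iteration 1:
  p = (-12 - (2)·0.0000 - (-4)·0.0000) / (10) = -1.2000
  q = (12 - (0.9)·-1.2000 - (-3.9)·0.0000) / (7.8) = 1.6769
  r = (-1 - (3)·-1.2000 - (0.1)·1.6769) / (6.1) = 0.3987
Iteration 2:
  p = (-12 - (2)·1.6769 - (-4)·0.3987) / (10) = -1.3759
  q = (12 - (0.9)·-1.3759 - (-3.9)·0.3987) / (7.8) = 1.8966
  r = (-1 - (3)·-1.3759 - (0.1)·1.8966) / (6.1) = 0.4816
Iteration 3:
  p = (-12 - (2)·1.8966 - (-4)·0.4816) / (10) = -1.3867
  q = (12 - (0.9)·-1.3867 - (-3.9)·0.4816) / (7.8) = 1.9393
  r = (-1 - (3)·-1.3867 - (0.1)·1.9393) / (6.1) = 0.4863
Change: (-0.0108, 0.0427, 0.0047) → max |·| = 0.0427

0.0427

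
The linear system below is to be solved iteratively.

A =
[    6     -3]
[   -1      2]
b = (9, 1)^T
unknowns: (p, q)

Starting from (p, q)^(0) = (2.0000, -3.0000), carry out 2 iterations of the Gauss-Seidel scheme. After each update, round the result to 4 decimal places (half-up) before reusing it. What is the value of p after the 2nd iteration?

1.7500

Iteration 1:
  p = (9 - (-3)·-3.0000) / (6) = 0.0000
  q = (1 - (-1)·0.0000) / (2) = 0.5000
Iteration 2:
  p = (9 - (-3)·0.5000) / (6) = 1.7500
  q = (1 - (-1)·1.7500) / (2) = 1.3750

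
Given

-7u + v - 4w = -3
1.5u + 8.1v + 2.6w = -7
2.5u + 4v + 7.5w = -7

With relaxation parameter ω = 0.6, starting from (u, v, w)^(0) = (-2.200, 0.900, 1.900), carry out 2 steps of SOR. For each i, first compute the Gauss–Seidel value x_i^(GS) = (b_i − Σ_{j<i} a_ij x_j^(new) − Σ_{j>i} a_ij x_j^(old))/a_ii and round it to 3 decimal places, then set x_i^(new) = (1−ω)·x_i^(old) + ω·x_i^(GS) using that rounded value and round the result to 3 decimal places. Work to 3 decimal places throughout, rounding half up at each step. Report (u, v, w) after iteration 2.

Iteration 1:
  u: GS value = (-3 - (1)·0.900 - (-4)·1.900) / (-7) = -0.529;  u ← (1−ω)·-2.200 + ω·-0.529 = -1.197
  v: GS value = (-7 - (1.5)·-1.197 - (2.6)·1.900) / (8.1) = -1.252;  v ← (1−ω)·0.900 + ω·-1.252 = -0.391
  w: GS value = (-7 - (2.5)·-1.197 - (4)·-0.391) / (7.5) = -0.326;  w ← (1−ω)·1.900 + ω·-0.326 = 0.564
Iteration 2:
  u: GS value = (-3 - (1)·-0.391 - (-4)·0.564) / (-7) = 0.050;  u ← (1−ω)·-1.197 + ω·0.050 = -0.449
  v: GS value = (-7 - (1.5)·-0.449 - (2.6)·0.564) / (8.1) = -0.962;  v ← (1−ω)·-0.391 + ω·-0.962 = -0.734
  w: GS value = (-7 - (2.5)·-0.449 - (4)·-0.734) / (7.5) = -0.392;  w ← (1−ω)·0.564 + ω·-0.392 = -0.010

(-0.449, -0.734, -0.010)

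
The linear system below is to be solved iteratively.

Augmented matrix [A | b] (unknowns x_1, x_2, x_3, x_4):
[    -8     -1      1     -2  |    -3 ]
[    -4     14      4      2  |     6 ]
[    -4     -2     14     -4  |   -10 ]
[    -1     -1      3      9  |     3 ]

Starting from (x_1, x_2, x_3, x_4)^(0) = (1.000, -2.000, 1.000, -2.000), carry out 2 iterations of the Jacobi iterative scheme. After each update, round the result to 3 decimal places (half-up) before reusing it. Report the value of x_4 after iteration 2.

0.980

Iteration 1:
  x_1 = (-3 - (-1)·-2.000 - (1)·1.000 - (-2)·-2.000) / (-8) = 1.250
  x_2 = (6 - (-4)·1.000 - (4)·1.000 - (2)·-2.000) / (14) = 0.714
  x_3 = (-10 - (-4)·1.000 - (-2)·-2.000 - (-4)·-2.000) / (14) = -1.286
  x_4 = (3 - (-1)·1.000 - (-1)·-2.000 - (3)·1.000) / (9) = -0.111
Iteration 2:
  x_1 = (-3 - (-1)·0.714 - (1)·-1.286 - (-2)·-0.111) / (-8) = 0.153
  x_2 = (6 - (-4)·1.250 - (4)·-1.286 - (2)·-0.111) / (14) = 1.169
  x_3 = (-10 - (-4)·1.250 - (-2)·0.714 - (-4)·-0.111) / (14) = -0.287
  x_4 = (3 - (-1)·1.250 - (-1)·0.714 - (3)·-1.286) / (9) = 0.980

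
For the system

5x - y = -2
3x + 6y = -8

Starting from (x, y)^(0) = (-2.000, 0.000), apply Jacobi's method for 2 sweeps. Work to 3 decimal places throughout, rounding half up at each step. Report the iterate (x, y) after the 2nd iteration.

(-0.467, -1.133)

Iteration 1:
  x = (-2 - (-1)·0.000) / (5) = -0.400
  y = (-8 - (3)·-2.000) / (6) = -0.333
Iteration 2:
  x = (-2 - (-1)·-0.333) / (5) = -0.467
  y = (-8 - (3)·-0.400) / (6) = -1.133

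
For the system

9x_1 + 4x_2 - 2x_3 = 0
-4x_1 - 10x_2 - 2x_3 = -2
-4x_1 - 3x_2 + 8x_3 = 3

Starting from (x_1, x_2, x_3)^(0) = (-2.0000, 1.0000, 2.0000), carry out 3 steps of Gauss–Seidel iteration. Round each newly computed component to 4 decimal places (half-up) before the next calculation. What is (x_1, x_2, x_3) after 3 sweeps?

(0.0725, 0.0746, 0.4392)

Iteration 1:
  x_1 = (0 - (4)·1.0000 - (-2)·2.0000) / (9) = 0.0000
  x_2 = (-2 - (-4)·0.0000 - (-2)·2.0000) / (-10) = -0.2000
  x_3 = (3 - (-4)·0.0000 - (-3)·-0.2000) / (8) = 0.3000
Iteration 2:
  x_1 = (0 - (4)·-0.2000 - (-2)·0.3000) / (9) = 0.1556
  x_2 = (-2 - (-4)·0.1556 - (-2)·0.3000) / (-10) = 0.0778
  x_3 = (3 - (-4)·0.1556 - (-3)·0.0778) / (8) = 0.4820
Iteration 3:
  x_1 = (0 - (4)·0.0778 - (-2)·0.4820) / (9) = 0.0725
  x_2 = (-2 - (-4)·0.0725 - (-2)·0.4820) / (-10) = 0.0746
  x_3 = (3 - (-4)·0.0725 - (-3)·0.0746) / (8) = 0.4392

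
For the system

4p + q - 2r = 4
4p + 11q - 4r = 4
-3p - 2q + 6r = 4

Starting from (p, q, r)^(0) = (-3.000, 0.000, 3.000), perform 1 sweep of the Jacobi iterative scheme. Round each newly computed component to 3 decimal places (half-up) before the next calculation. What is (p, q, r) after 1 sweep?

(2.500, 2.545, -0.833)

Iteration 1:
  p = (4 - (1)·0.000 - (-2)·3.000) / (4) = 2.500
  q = (4 - (4)·-3.000 - (-4)·3.000) / (11) = 2.545
  r = (4 - (-3)·-3.000 - (-2)·0.000) / (6) = -0.833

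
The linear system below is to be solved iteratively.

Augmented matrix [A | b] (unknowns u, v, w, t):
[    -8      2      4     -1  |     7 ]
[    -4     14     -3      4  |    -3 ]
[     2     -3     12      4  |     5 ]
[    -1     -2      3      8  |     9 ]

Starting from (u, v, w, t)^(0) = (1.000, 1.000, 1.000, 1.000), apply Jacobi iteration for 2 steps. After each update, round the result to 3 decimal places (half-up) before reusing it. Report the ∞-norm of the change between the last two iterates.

Iteration 1:
  u = (7 - (2)·1.000 - (4)·1.000 - (-1)·1.000) / (-8) = -0.250
  v = (-3 - (-4)·1.000 - (-3)·1.000 - (4)·1.000) / (14) = 0.000
  w = (5 - (2)·1.000 - (-3)·1.000 - (4)·1.000) / (12) = 0.167
  t = (9 - (-1)·1.000 - (-2)·1.000 - (3)·1.000) / (8) = 1.125
Iteration 2:
  u = (7 - (2)·0.000 - (4)·0.167 - (-1)·1.125) / (-8) = -0.932
  v = (-3 - (-4)·-0.250 - (-3)·0.167 - (4)·1.125) / (14) = -0.571
  w = (5 - (2)·-0.250 - (-3)·0.000 - (4)·1.125) / (12) = 0.083
  t = (9 - (-1)·-0.250 - (-2)·0.000 - (3)·0.167) / (8) = 1.031
Change: (-0.682, -0.571, -0.084, -0.094) → max |·| = 0.682

0.682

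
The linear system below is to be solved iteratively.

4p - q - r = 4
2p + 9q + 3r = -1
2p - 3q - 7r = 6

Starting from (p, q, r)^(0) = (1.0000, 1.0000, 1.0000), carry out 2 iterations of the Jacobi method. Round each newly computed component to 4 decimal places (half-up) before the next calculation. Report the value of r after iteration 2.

Iteration 1:
  p = (4 - (-1)·1.0000 - (-1)·1.0000) / (4) = 1.5000
  q = (-1 - (2)·1.0000 - (3)·1.0000) / (9) = -0.6667
  r = (6 - (2)·1.0000 - (-3)·1.0000) / (-7) = -1.0000
Iteration 2:
  p = (4 - (-1)·-0.6667 - (-1)·-1.0000) / (4) = 0.5833
  q = (-1 - (2)·1.5000 - (3)·-1.0000) / (9) = -0.1111
  r = (6 - (2)·1.5000 - (-3)·-0.6667) / (-7) = -0.1428

-0.1428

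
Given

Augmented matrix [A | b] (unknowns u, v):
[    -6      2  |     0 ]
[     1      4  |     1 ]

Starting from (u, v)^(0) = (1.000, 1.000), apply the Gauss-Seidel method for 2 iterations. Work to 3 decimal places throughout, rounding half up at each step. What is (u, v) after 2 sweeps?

(0.056, 0.236)

Iteration 1:
  u = (0 - (2)·1.000) / (-6) = 0.333
  v = (1 - (1)·0.333) / (4) = 0.167
Iteration 2:
  u = (0 - (2)·0.167) / (-6) = 0.056
  v = (1 - (1)·0.056) / (4) = 0.236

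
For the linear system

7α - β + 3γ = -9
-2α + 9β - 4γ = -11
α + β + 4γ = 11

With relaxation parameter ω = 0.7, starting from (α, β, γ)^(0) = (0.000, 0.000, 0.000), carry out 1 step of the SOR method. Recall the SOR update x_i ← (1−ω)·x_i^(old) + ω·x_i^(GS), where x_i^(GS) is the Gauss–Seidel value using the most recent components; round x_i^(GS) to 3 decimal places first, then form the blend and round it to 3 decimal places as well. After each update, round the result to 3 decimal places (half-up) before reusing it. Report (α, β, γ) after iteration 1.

(-0.900, -0.995, 2.257)

Iteration 1:
  α: GS value = (-9 - (-1)·0.000 - (3)·0.000) / (7) = -1.286;  α ← (1−ω)·0.000 + ω·-1.286 = -0.900
  β: GS value = (-11 - (-2)·-0.900 - (-4)·0.000) / (9) = -1.422;  β ← (1−ω)·0.000 + ω·-1.422 = -0.995
  γ: GS value = (11 - (1)·-0.900 - (1)·-0.995) / (4) = 3.224;  γ ← (1−ω)·0.000 + ω·3.224 = 2.257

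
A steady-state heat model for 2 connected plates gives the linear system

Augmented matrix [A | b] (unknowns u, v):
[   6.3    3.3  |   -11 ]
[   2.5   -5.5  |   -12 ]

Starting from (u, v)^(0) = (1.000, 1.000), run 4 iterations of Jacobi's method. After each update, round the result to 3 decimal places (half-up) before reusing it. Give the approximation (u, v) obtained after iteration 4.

(-2.144, 1.115)

Iteration 1:
  u = (-11 - (3.3)·1.000) / (6.3) = -2.270
  v = (-12 - (2.5)·1.000) / (-5.5) = 2.636
Iteration 2:
  u = (-11 - (3.3)·2.636) / (6.3) = -3.127
  v = (-12 - (2.5)·-2.270) / (-5.5) = 1.150
Iteration 3:
  u = (-11 - (3.3)·1.150) / (6.3) = -2.348
  v = (-12 - (2.5)·-3.127) / (-5.5) = 0.760
Iteration 4:
  u = (-11 - (3.3)·0.760) / (6.3) = -2.144
  v = (-12 - (2.5)·-2.348) / (-5.5) = 1.115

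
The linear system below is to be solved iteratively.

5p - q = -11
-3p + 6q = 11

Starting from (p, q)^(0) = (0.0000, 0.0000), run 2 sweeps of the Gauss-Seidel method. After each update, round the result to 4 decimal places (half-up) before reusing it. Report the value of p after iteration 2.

-2.0533

Iteration 1:
  p = (-11 - (-1)·0.0000) / (5) = -2.2000
  q = (11 - (-3)·-2.2000) / (6) = 0.7333
Iteration 2:
  p = (-11 - (-1)·0.7333) / (5) = -2.0533
  q = (11 - (-3)·-2.0533) / (6) = 0.8067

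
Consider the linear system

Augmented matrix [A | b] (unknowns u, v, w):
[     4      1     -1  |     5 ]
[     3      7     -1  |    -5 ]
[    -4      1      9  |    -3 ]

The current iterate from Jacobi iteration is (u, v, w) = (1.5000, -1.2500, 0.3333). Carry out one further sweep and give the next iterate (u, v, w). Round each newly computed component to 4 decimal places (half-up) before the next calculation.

(1.6458, -1.3095, 0.4722)

One sweep:
  u = (5 - (1)·-1.2500 - (-1)·0.3333) / (4) = 1.6458
  v = (-5 - (3)·1.5000 - (-1)·0.3333) / (7) = -1.3095
  w = (-3 - (-4)·1.5000 - (1)·-1.2500) / (9) = 0.4722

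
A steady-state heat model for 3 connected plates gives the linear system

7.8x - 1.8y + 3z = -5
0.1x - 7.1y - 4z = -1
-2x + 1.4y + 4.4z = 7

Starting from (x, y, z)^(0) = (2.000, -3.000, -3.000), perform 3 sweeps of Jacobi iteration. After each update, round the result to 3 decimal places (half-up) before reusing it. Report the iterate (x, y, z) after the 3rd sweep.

(-1.411, -0.398, 1.466)

Iteration 1:
  x = (-5 - (-1.8)·-3.000 - (3)·-3.000) / (7.8) = -0.179
  y = (-1 - (0.1)·2.000 - (-4)·-3.000) / (-7.1) = 1.859
  z = (7 - (-2)·2.000 - (1.4)·-3.000) / (4.4) = 3.455
Iteration 2:
  x = (-5 - (-1.8)·1.859 - (3)·3.455) / (7.8) = -1.541
  y = (-1 - (0.1)·-0.179 - (-4)·3.455) / (-7.1) = -1.808
  z = (7 - (-2)·-0.179 - (1.4)·1.859) / (4.4) = 0.918
Iteration 3:
  x = (-5 - (-1.8)·-1.808 - (3)·0.918) / (7.8) = -1.411
  y = (-1 - (0.1)·-1.541 - (-4)·0.918) / (-7.1) = -0.398
  z = (7 - (-2)·-1.541 - (1.4)·-1.808) / (4.4) = 1.466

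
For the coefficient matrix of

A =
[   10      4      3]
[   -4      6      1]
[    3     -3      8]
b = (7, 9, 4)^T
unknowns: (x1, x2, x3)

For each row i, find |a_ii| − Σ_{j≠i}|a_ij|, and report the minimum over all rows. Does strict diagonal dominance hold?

1

row 1: |10| − (4+3) = 3
row 2: |6| − (4+1) = 1
row 3: |8| − (3+3) = 2
minimum over rows = 1 → strictly diagonally dominant (convergence guaranteed)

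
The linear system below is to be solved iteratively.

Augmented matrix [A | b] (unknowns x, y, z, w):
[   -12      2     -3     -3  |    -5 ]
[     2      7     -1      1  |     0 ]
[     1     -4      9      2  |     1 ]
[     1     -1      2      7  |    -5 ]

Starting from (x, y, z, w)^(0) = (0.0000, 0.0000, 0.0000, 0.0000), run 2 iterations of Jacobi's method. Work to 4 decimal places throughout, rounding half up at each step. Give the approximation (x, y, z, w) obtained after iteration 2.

(0.5675, -0.0011, 0.2235, -0.8056)

Iteration 1:
  x = (-5 - (2)·0.0000 - (-3)·0.0000 - (-3)·0.0000) / (-12) = 0.4167
  y = (0 - (2)·0.0000 - (-1)·0.0000 - (1)·0.0000) / (7) = 0.0000
  z = (1 - (1)·0.0000 - (-4)·0.0000 - (2)·0.0000) / (9) = 0.1111
  w = (-5 - (1)·0.0000 - (-1)·0.0000 - (2)·0.0000) / (7) = -0.7143
Iteration 2:
  x = (-5 - (2)·0.0000 - (-3)·0.1111 - (-3)·-0.7143) / (-12) = 0.5675
  y = (0 - (2)·0.4167 - (-1)·0.1111 - (1)·-0.7143) / (7) = -0.0011
  z = (1 - (1)·0.4167 - (-4)·0.0000 - (2)·-0.7143) / (9) = 0.2235
  w = (-5 - (1)·0.4167 - (-1)·0.0000 - (2)·0.1111) / (7) = -0.8056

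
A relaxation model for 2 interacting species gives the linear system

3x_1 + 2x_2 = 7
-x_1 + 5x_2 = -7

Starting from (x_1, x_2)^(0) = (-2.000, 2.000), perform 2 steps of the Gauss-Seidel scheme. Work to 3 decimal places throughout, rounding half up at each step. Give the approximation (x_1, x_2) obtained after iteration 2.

Iteration 1:
  x_1 = (7 - (2)·2.000) / (3) = 1.000
  x_2 = (-7 - (-1)·1.000) / (5) = -1.200
Iteration 2:
  x_1 = (7 - (2)·-1.200) / (3) = 3.133
  x_2 = (-7 - (-1)·3.133) / (5) = -0.773

(3.133, -0.773)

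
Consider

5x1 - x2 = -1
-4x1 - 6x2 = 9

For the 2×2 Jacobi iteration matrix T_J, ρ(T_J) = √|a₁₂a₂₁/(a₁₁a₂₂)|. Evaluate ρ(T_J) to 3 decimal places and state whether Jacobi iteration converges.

0.365

a₁₂a₂₁/(a₁₁a₂₂) = (-1)·(-4) / ((5)·(-6)) = -0.133333
ρ = √|-0.133333| = √0.133333 = 0.365
ρ < 1, so Jacobi converges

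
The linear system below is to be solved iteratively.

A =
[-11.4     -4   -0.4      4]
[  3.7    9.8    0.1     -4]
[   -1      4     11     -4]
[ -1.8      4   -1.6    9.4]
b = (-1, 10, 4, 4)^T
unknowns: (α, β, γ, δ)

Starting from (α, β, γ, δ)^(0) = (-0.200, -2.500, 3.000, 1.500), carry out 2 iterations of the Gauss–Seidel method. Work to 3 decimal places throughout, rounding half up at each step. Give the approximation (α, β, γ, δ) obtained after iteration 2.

Iteration 1:
  α = (-1 - (-4)·-2.500 - (-0.4)·3.000 - (4)·1.500) / (-11.4) = 1.386
  β = (10 - (3.7)·1.386 - (0.1)·3.000 - (-4)·1.500) / (9.8) = 1.079
  γ = (4 - (-1)·1.386 - (4)·1.079 - (-4)·1.500) / (11) = 0.643
  δ = (4 - (-1.8)·1.386 - (4)·1.079 - (-1.6)·0.643) / (9.4) = 0.341
Iteration 2:
  α = (-1 - (-4)·1.079 - (-0.4)·0.643 - (4)·0.341) / (-11.4) = -0.194
  β = (10 - (3.7)·-0.194 - (0.1)·0.643 - (-4)·0.341) / (9.8) = 1.226
  γ = (4 - (-1)·-0.194 - (4)·1.226 - (-4)·0.341) / (11) = 0.024
  δ = (4 - (-1.8)·-0.194 - (4)·1.226 - (-1.6)·0.024) / (9.4) = -0.129

(-0.194, 1.226, 0.024, -0.129)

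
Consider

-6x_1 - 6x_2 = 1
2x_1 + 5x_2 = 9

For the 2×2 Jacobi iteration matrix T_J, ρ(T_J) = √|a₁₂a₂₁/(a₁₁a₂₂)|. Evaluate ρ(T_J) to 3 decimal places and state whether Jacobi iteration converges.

0.632

a₁₂a₂₁/(a₁₁a₂₂) = (-6)·(2) / ((-6)·(5)) = 0.400000
ρ = √|0.400000| = √0.400000 = 0.632
ρ < 1, so Jacobi converges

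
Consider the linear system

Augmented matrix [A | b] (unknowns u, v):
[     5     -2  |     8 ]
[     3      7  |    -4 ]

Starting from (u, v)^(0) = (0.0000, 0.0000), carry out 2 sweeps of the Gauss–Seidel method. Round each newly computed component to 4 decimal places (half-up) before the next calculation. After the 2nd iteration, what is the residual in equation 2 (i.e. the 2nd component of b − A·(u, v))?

Iteration 1:
  u = (8 - (-2)·0.0000) / (5) = 1.6000
  v = (-4 - (3)·1.6000) / (7) = -1.2571
Iteration 2:
  u = (8 - (-2)·-1.2571) / (5) = 1.0972
  v = (-4 - (3)·1.0972) / (7) = -1.0417
Residual b − A·x = (0.4306, 0.0003)

0.0003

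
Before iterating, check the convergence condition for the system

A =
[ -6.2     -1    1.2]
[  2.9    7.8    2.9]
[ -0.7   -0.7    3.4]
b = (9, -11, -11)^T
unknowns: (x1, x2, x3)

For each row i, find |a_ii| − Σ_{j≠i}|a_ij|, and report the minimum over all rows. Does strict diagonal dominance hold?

row 1: |-6.2| − (1+1.2) = 4
row 2: |7.8| − (2.9+2.9) = 2
row 3: |3.4| − (0.7+0.7) = 2
minimum over rows = 2 → strictly diagonally dominant (convergence guaranteed)

2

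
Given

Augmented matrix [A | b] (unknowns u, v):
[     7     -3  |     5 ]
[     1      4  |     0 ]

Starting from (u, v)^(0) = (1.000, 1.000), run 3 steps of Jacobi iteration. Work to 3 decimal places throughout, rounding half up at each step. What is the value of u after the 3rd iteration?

Iteration 1:
  u = (5 - (-3)·1.000) / (7) = 1.143
  v = (0 - (1)·1.000) / (4) = -0.250
Iteration 2:
  u = (5 - (-3)·-0.250) / (7) = 0.607
  v = (0 - (1)·1.143) / (4) = -0.286
Iteration 3:
  u = (5 - (-3)·-0.286) / (7) = 0.592
  v = (0 - (1)·0.607) / (4) = -0.152

0.592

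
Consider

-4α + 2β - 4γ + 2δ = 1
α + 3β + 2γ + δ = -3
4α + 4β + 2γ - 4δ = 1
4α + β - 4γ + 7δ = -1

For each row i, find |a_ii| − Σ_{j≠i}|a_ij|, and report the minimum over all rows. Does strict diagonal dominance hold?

row 1: |-4| − (2+4+2) = -4
row 2: |3| − (1+2+1) = -1
row 3: |2| − (4+4+4) = -10
row 4: |7| − (4+1+4) = -2
minimum over rows = -10 → not strictly diagonally dominant

-10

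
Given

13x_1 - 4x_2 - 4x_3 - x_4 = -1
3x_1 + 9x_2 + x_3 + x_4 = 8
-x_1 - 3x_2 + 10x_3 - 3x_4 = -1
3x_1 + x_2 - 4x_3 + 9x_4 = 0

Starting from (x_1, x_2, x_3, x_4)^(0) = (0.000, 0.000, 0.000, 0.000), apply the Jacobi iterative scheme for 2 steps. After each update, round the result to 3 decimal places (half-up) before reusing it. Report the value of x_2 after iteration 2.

0.926

Iteration 1:
  x_1 = (-1 - (-4)·0.000 - (-4)·0.000 - (-1)·0.000) / (13) = -0.077
  x_2 = (8 - (3)·0.000 - (1)·0.000 - (1)·0.000) / (9) = 0.889
  x_3 = (-1 - (-1)·0.000 - (-3)·0.000 - (-3)·0.000) / (10) = -0.100
  x_4 = (0 - (3)·0.000 - (1)·0.000 - (-4)·0.000) / (9) = 0.000
Iteration 2:
  x_1 = (-1 - (-4)·0.889 - (-4)·-0.100 - (-1)·0.000) / (13) = 0.166
  x_2 = (8 - (3)·-0.077 - (1)·-0.100 - (1)·0.000) / (9) = 0.926
  x_3 = (-1 - (-1)·-0.077 - (-3)·0.889 - (-3)·0.000) / (10) = 0.159
  x_4 = (0 - (3)·-0.077 - (1)·0.889 - (-4)·-0.100) / (9) = -0.118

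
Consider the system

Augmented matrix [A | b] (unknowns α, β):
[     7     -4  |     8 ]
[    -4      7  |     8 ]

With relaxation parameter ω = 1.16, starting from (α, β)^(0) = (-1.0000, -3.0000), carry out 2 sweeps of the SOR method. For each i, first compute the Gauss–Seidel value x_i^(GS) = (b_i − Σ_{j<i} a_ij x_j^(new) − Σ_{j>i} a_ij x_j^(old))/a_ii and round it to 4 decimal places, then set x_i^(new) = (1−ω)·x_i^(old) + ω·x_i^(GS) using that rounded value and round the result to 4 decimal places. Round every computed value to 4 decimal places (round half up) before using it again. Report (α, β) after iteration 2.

Iteration 1:
  α: GS value = (8 - (-4)·-3.0000) / (7) = -0.5714;  α ← (1−ω)·-1.0000 + ω·-0.5714 = -0.5028
  β: GS value = (8 - (-4)·-0.5028) / (7) = 0.8555;  β ← (1−ω)·-3.0000 + ω·0.8555 = 1.4724
Iteration 2:
  α: GS value = (8 - (-4)·1.4724) / (7) = 1.9842;  α ← (1−ω)·-0.5028 + ω·1.9842 = 2.3821
  β: GS value = (8 - (-4)·2.3821) / (7) = 2.5041;  β ← (1−ω)·1.4724 + ω·2.5041 = 2.6692

(2.3821, 2.6692)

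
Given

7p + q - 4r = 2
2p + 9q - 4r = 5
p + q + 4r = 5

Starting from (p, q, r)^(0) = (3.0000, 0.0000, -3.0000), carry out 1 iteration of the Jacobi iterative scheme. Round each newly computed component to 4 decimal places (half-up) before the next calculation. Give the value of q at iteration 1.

Iteration 1:
  p = (2 - (1)·0.0000 - (-4)·-3.0000) / (7) = -1.4286
  q = (5 - (2)·3.0000 - (-4)·-3.0000) / (9) = -1.4444
  r = (5 - (1)·3.0000 - (1)·0.0000) / (4) = 0.5000

-1.4444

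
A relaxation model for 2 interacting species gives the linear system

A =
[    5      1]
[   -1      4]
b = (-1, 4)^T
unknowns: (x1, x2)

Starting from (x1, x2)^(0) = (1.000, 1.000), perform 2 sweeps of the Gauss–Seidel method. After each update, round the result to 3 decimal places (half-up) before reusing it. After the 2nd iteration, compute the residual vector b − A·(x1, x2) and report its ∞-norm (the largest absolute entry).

Iteration 1:
  x1 = (-1 - (1)·1.000) / (5) = -0.400
  x2 = (4 - (-1)·-0.400) / (4) = 0.900
Iteration 2:
  x1 = (-1 - (1)·0.900) / (5) = -0.380
  x2 = (4 - (-1)·-0.380) / (4) = 0.905
Residual b − A·x = (-0.005, 0.000); ∞-norm = 0.005

0.005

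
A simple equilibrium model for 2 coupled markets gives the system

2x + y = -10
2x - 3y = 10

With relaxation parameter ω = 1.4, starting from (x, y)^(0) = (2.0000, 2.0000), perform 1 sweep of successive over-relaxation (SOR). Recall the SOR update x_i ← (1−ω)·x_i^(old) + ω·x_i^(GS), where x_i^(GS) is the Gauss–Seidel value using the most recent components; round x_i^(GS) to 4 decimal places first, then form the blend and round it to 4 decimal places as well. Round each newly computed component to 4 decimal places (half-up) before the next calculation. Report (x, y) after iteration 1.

(-9.2000, -14.0534)

Iteration 1:
  x: GS value = (-10 - (1)·2.0000) / (2) = -6.0000;  x ← (1−ω)·2.0000 + ω·-6.0000 = -9.2000
  y: GS value = (10 - (2)·-9.2000) / (-3) = -9.4667;  y ← (1−ω)·2.0000 + ω·-9.4667 = -14.0534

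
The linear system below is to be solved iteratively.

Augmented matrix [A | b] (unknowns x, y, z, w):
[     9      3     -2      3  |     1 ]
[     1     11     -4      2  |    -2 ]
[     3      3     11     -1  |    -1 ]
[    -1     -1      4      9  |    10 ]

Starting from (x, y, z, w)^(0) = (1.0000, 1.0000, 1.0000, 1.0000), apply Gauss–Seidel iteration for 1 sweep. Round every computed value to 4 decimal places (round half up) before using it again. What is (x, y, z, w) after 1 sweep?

Iteration 1:
  x = (1 - (3)·1.0000 - (-2)·1.0000 - (3)·1.0000) / (9) = -0.3333
  y = (-2 - (1)·-0.3333 - (-4)·1.0000 - (2)·1.0000) / (11) = 0.0303
  z = (-1 - (3)·-0.3333 - (3)·0.0303 - (-1)·1.0000) / (11) = 0.0826
  w = (10 - (-1)·-0.3333 - (-1)·0.0303 - (4)·0.0826) / (9) = 1.0407

(-0.3333, 0.0303, 0.0826, 1.0407)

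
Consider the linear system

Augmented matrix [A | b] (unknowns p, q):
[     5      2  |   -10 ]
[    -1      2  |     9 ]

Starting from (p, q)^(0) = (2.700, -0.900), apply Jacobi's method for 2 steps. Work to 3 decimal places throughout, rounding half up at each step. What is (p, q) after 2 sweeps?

(-4.340, 3.680)

Iteration 1:
  p = (-10 - (2)·-0.900) / (5) = -1.640
  q = (9 - (-1)·2.700) / (2) = 5.850
Iteration 2:
  p = (-10 - (2)·5.850) / (5) = -4.340
  q = (9 - (-1)·-1.640) / (2) = 3.680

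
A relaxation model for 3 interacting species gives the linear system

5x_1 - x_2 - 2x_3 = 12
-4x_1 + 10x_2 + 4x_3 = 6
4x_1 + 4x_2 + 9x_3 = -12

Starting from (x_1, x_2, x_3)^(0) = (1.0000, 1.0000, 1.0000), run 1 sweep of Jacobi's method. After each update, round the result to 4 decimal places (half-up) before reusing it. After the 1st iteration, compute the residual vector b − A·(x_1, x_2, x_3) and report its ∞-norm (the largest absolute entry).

20.8888

Iteration 1:
  x_1 = (12 - (-1)·1.0000 - (-2)·1.0000) / (5) = 3.0000
  x_2 = (6 - (-4)·1.0000 - (4)·1.0000) / (10) = 0.6000
  x_3 = (-12 - (4)·1.0000 - (4)·1.0000) / (9) = -2.2222
Residual b − A·x = (-6.8444, 20.8888, -6.4002); ∞-norm = 20.8888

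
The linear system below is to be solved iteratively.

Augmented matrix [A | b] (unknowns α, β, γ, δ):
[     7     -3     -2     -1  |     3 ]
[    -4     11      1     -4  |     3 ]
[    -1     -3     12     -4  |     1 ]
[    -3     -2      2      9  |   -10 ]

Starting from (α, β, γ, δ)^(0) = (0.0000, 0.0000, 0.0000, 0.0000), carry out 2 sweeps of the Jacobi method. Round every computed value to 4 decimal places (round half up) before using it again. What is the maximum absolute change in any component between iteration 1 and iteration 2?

Iteration 1:
  α = (3 - (-3)·0.0000 - (-2)·0.0000 - (-1)·0.0000) / (7) = 0.4286
  β = (3 - (-4)·0.0000 - (1)·0.0000 - (-4)·0.0000) / (11) = 0.2727
  γ = (1 - (-1)·0.0000 - (-3)·0.0000 - (-4)·0.0000) / (12) = 0.0833
  δ = (-10 - (-3)·0.0000 - (-2)·0.0000 - (2)·0.0000) / (9) = -1.1111
Iteration 2:
  α = (3 - (-3)·0.2727 - (-2)·0.0833 - (-1)·-1.1111) / (7) = 0.4105
  β = (3 - (-4)·0.4286 - (1)·0.0833 - (-4)·-1.1111) / (11) = 0.0170
  γ = (1 - (-1)·0.4286 - (-3)·0.2727 - (-4)·-1.1111) / (12) = -0.1831
  δ = (-10 - (-3)·0.4286 - (-2)·0.2727 - (2)·0.0833) / (9) = -0.9262
Change: (-0.0181, -0.2557, -0.2664, 0.1849) → max |·| = 0.2664

0.2664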